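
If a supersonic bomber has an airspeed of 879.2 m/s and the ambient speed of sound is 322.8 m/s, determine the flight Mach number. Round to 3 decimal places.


Step 1: M = V / a = 879.2 / 322.8
Step 2: M = 2.724

2.724


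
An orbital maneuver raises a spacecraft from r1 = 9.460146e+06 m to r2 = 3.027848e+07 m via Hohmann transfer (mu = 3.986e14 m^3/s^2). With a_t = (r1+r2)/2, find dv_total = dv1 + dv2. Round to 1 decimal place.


Step 1: Transfer semi-major axis a_t = (9.460146e+06 + 3.027848e+07) / 2 = 1.986931e+07 m
Step 2: v1 (circular at r1) = sqrt(mu/r1) = 6491.12 m/s
Step 3: v_t1 = sqrt(mu*(2/r1 - 1/a_t)) = 8013.0 m/s
Step 4: dv1 = |8013.0 - 6491.12| = 1521.88 m/s
Step 5: v2 (circular at r2) = 3628.29 m/s, v_t2 = 2503.57 m/s
Step 6: dv2 = |3628.29 - 2503.57| = 1124.72 m/s
Step 7: Total delta-v = 1521.88 + 1124.72 = 2646.6 m/s

2646.6


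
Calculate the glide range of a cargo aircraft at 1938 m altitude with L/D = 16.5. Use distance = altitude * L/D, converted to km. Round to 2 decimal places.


Step 1: Glide distance = altitude * L/D = 1938 * 16.5 = 31977.0 m
Step 2: Convert to km: 31977.0 / 1000 = 31.98 km

31.98


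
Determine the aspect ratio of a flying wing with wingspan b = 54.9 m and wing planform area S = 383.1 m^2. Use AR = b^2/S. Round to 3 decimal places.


Step 1: b^2 = 54.9^2 = 3014.01
Step 2: AR = 3014.01 / 383.1 = 7.867

7.867


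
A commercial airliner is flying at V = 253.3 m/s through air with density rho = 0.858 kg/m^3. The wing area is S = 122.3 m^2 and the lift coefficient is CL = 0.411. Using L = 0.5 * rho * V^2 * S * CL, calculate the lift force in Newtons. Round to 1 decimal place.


Step 1: Calculate dynamic pressure q = 0.5 * 0.858 * 253.3^2 = 0.5 * 0.858 * 64160.89 = 27525.0218 Pa
Step 2: Multiply by wing area and lift coefficient: L = 27525.0218 * 122.3 * 0.411
Step 3: L = 3366310.1674 * 0.411 = 1383553.5 N

1383553.5


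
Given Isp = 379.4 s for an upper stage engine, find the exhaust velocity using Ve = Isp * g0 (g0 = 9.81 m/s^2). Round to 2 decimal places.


Step 1: Ve = Isp * g0 = 379.4 * 9.81
Step 2: Ve = 3721.91 m/s

3721.91


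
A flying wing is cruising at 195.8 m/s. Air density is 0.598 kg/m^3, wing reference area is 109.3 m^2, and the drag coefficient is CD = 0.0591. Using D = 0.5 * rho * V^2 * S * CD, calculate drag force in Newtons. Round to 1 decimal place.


Step 1: Dynamic pressure q = 0.5 * 0.598 * 195.8^2 = 11462.9544 Pa
Step 2: Drag D = q * S * CD = 11462.9544 * 109.3 * 0.0591
Step 3: D = 74046.4 N

74046.4


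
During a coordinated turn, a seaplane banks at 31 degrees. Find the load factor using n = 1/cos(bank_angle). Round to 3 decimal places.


Step 1: Convert 31 degrees to radians = 0.541052
Step 2: cos(31 deg) = 0.857167
Step 3: n = 1 / 0.857167 = 1.167

1.167


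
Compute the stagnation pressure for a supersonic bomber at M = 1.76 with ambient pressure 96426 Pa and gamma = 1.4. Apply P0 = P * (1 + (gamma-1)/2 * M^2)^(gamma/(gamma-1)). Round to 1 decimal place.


Step 1: (gamma-1)/2 * M^2 = 0.2 * 3.0976 = 0.61952
Step 2: 1 + 0.61952 = 1.61952
Step 3: Exponent gamma/(gamma-1) = 3.5
Step 4: P0 = 96426 * 1.61952^3.5 = 521250.2 Pa

521250.2


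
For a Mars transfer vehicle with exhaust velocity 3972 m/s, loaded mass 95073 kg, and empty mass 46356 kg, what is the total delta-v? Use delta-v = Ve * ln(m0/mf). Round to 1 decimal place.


Step 1: Mass ratio m0/mf = 95073 / 46356 = 2.050932
Step 2: ln(2.050932) = 0.718294
Step 3: delta-v = 3972 * 0.718294 = 2853.1 m/s

2853.1


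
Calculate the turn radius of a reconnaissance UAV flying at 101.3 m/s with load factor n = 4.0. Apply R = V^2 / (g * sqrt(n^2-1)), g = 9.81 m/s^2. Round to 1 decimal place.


Step 1: V^2 = 101.3^2 = 10261.69
Step 2: n^2 - 1 = 4.0^2 - 1 = 15.0
Step 3: sqrt(15.0) = 3.872983
Step 4: R = 10261.69 / (9.81 * 3.872983) = 270.1 m

270.1


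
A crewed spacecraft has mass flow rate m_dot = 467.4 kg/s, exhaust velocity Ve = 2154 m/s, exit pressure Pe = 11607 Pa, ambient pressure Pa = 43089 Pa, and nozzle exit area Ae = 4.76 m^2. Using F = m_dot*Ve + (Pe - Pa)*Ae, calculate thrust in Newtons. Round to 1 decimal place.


Step 1: Momentum thrust = m_dot * Ve = 467.4 * 2154 = 1006779.6 N
Step 2: Pressure thrust = (Pe - Pa) * Ae = (11607 - 43089) * 4.76 = -149854.32 N
Step 3: Total thrust F = 1006779.6 + -149854.32 = 856925.3 N

856925.3


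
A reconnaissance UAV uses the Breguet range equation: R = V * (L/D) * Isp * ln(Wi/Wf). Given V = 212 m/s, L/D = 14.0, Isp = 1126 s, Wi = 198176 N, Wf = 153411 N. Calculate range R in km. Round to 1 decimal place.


Step 1: Coefficient = V * (L/D) * Isp = 212 * 14.0 * 1126 = 3341968.0 m
Step 2: Wi/Wf = 198176 / 153411 = 1.291798
Step 3: ln(1.291798) = 0.256035
Step 4: R = 3341968.0 * 0.256035 = 855660.5 m = 855.7 km

855.7


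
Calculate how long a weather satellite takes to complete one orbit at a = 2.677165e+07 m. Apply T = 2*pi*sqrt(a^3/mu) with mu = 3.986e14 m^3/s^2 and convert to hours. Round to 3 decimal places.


Step 1: a^3 / mu = 1.918781e+22 / 3.986e14 = 4.813801e+07
Step 2: sqrt(4.813801e+07) = 6938.156 s
Step 3: T = 2*pi * 6938.156 = 43593.72 s
Step 4: T in hours = 43593.72 / 3600 = 12.109 hours

12.109


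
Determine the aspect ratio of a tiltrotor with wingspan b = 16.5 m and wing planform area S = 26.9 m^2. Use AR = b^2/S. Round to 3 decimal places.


Step 1: b^2 = 16.5^2 = 272.25
Step 2: AR = 272.25 / 26.9 = 10.121

10.121


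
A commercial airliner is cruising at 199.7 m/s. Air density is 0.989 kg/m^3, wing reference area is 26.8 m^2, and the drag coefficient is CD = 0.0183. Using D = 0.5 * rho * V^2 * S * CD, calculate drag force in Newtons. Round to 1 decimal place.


Step 1: Dynamic pressure q = 0.5 * 0.989 * 199.7^2 = 19720.7045 Pa
Step 2: Drag D = q * S * CD = 19720.7045 * 26.8 * 0.0183
Step 3: D = 9671.8 N

9671.8


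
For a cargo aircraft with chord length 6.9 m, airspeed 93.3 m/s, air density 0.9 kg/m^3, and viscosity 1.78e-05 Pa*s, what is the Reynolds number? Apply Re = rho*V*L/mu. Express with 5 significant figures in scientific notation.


Step 1: Numerator = rho * V * L = 0.9 * 93.3 * 6.9 = 579.393
Step 2: Re = 579.393 / 1.78e-05
Step 3: Re = 3.2550e+07

3.2550e+07


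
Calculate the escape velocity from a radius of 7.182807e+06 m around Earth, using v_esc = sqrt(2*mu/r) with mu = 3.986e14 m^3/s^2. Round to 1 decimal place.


Step 1: 2*mu/r = 2 * 3.986e14 / 7.182807e+06 = 110987250.5275
Step 2: v_esc = sqrt(110987250.5275) = 10535.0 m/s

10535.0


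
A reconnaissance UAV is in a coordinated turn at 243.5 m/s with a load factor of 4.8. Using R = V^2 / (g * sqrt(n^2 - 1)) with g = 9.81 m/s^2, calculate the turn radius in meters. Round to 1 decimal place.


Step 1: V^2 = 243.5^2 = 59292.25
Step 2: n^2 - 1 = 4.8^2 - 1 = 22.04
Step 3: sqrt(22.04) = 4.694678
Step 4: R = 59292.25 / (9.81 * 4.694678) = 1287.4 m

1287.4


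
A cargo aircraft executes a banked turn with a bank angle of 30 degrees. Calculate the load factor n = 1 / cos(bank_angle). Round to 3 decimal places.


Step 1: Convert 30 degrees to radians = 0.523599
Step 2: cos(30 deg) = 0.866025
Step 3: n = 1 / 0.866025 = 1.155

1.155


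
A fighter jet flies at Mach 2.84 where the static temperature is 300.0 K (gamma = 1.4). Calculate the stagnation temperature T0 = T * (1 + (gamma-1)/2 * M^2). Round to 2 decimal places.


Step 1: (gamma-1)/2 = 0.2
Step 2: M^2 = 8.0656
Step 3: 1 + 0.2 * 8.0656 = 2.61312
Step 4: T0 = 300.0 * 2.61312 = 783.94 K

783.94


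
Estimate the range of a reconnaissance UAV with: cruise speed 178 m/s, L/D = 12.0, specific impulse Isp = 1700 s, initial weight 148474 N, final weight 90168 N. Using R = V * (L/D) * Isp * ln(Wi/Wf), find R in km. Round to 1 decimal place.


Step 1: Coefficient = V * (L/D) * Isp = 178 * 12.0 * 1700 = 3631200.0 m
Step 2: Wi/Wf = 148474 / 90168 = 1.646637
Step 3: ln(1.646637) = 0.498735
Step 4: R = 3631200.0 * 0.498735 = 1811007.5 m = 1811.0 km

1811.0


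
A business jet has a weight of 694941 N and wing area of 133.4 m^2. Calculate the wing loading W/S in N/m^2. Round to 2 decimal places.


Step 1: Wing loading = W / S = 694941 / 133.4
Step 2: Wing loading = 5209.45 N/m^2

5209.45


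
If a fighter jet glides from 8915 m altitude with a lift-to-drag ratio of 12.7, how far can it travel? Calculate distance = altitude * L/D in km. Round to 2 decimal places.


Step 1: Glide distance = altitude * L/D = 8915 * 12.7 = 113220.5 m
Step 2: Convert to km: 113220.5 / 1000 = 113.22 km

113.22


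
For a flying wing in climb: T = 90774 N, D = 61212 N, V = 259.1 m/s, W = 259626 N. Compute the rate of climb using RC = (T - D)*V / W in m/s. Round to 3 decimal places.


Step 1: Excess thrust = T - D = 90774 - 61212 = 29562 N
Step 2: Excess power = 29562 * 259.1 = 7659514.2 W
Step 3: RC = 7659514.2 / 259626 = 29.502 m/s

29.502


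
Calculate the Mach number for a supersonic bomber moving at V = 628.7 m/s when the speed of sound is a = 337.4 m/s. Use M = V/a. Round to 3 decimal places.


Step 1: M = V / a = 628.7 / 337.4
Step 2: M = 1.863

1.863


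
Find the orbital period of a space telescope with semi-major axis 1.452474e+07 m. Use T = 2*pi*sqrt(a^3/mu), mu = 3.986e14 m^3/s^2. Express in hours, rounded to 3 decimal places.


Step 1: a^3 / mu = 3.064256e+21 / 3.986e14 = 7.687547e+06
Step 2: sqrt(7.687547e+06) = 2772.6427 s
Step 3: T = 2*pi * 2772.6427 = 17421.03 s
Step 4: T in hours = 17421.03 / 3600 = 4.839 hours

4.839


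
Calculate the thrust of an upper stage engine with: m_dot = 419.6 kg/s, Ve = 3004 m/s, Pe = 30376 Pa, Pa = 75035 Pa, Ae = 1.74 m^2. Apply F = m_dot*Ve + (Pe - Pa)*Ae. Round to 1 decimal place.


Step 1: Momentum thrust = m_dot * Ve = 419.6 * 3004 = 1260478.4 N
Step 2: Pressure thrust = (Pe - Pa) * Ae = (30376 - 75035) * 1.74 = -77706.66 N
Step 3: Total thrust F = 1260478.4 + -77706.66 = 1182771.7 N

1182771.7


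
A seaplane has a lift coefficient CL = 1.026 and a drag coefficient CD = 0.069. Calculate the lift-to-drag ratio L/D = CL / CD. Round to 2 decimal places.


Step 1: L/D = CL / CD = 1.026 / 0.069
Step 2: L/D = 14.87

14.87


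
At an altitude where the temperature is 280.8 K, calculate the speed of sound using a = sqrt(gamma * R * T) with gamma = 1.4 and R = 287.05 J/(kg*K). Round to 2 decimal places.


Step 1: gamma * R * T = 1.4 * 287.05 * 280.8 = 112845.096
Step 2: a = sqrt(112845.096) = 335.92 m/s

335.92


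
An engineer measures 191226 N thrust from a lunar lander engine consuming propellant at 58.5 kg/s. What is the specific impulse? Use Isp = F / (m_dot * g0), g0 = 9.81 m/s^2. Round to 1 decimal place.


Step 1: m_dot * g0 = 58.5 * 9.81 = 573.88
Step 2: Isp = 191226 / 573.88 = 333.2 s

333.2


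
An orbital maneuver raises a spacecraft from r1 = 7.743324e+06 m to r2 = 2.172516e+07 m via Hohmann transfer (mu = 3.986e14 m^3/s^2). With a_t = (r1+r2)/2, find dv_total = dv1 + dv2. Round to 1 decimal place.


Step 1: Transfer semi-major axis a_t = (7.743324e+06 + 2.172516e+07) / 2 = 1.473424e+07 m
Step 2: v1 (circular at r1) = sqrt(mu/r1) = 7174.72 m/s
Step 3: v_t1 = sqrt(mu*(2/r1 - 1/a_t)) = 8712.09 m/s
Step 4: dv1 = |8712.09 - 7174.72| = 1537.37 m/s
Step 5: v2 (circular at r2) = 4283.39 m/s, v_t2 = 3105.18 m/s
Step 6: dv2 = |4283.39 - 3105.18| = 1178.2 m/s
Step 7: Total delta-v = 1537.37 + 1178.2 = 2715.6 m/s

2715.6


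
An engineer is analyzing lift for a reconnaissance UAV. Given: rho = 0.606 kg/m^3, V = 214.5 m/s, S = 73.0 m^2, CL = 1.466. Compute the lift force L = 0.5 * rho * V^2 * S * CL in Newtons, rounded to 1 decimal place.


Step 1: Calculate dynamic pressure q = 0.5 * 0.606 * 214.5^2 = 0.5 * 0.606 * 46010.25 = 13941.1057 Pa
Step 2: Multiply by wing area and lift coefficient: L = 13941.1057 * 73.0 * 1.466
Step 3: L = 1017700.7197 * 1.466 = 1491949.3 N

1491949.3


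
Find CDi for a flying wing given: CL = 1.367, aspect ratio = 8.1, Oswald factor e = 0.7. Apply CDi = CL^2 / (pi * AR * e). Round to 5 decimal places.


Step 1: CL^2 = 1.367^2 = 1.868689
Step 2: pi * AR * e = 3.14159 * 8.1 * 0.7 = 17.81283
Step 3: CDi = 1.868689 / 17.81283 = 0.10491

0.10491


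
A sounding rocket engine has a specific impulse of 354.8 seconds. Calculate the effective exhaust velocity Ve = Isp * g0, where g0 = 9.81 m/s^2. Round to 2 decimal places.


Step 1: Ve = Isp * g0 = 354.8 * 9.81
Step 2: Ve = 3480.59 m/s

3480.59


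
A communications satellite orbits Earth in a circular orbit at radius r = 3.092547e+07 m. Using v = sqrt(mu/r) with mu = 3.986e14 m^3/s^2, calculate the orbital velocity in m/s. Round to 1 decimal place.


Step 1: mu / r = 3.986e14 / 3.092547e+07 = 12889052.2925
Step 2: v = sqrt(12889052.2925) = 3590.1 m/s

3590.1


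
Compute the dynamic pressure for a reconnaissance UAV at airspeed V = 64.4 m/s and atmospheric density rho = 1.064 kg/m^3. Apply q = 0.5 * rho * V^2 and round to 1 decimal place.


Step 1: V^2 = 64.4^2 = 4147.36
Step 2: q = 0.5 * 1.064 * 4147.36
Step 3: q = 2206.4 Pa

2206.4


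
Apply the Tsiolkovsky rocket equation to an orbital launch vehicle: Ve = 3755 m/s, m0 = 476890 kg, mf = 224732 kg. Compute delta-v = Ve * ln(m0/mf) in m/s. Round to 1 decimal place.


Step 1: Mass ratio m0/mf = 476890 / 224732 = 2.122039
Step 2: ln(2.122039) = 0.752377
Step 3: delta-v = 3755 * 0.752377 = 2825.2 m/s

2825.2


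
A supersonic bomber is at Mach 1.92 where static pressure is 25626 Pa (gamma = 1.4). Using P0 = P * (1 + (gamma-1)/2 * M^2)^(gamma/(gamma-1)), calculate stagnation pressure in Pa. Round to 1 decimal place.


Step 1: (gamma-1)/2 * M^2 = 0.2 * 3.6864 = 0.73728
Step 2: 1 + 0.73728 = 1.73728
Step 3: Exponent gamma/(gamma-1) = 3.5
Step 4: P0 = 25626 * 1.73728^3.5 = 177102.7 Pa

177102.7


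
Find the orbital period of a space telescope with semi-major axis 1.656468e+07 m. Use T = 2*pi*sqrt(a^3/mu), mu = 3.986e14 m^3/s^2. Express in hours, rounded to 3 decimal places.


Step 1: a^3 / mu = 4.545160e+21 / 3.986e14 = 1.140281e+07
Step 2: sqrt(1.140281e+07) = 3376.8046 s
Step 3: T = 2*pi * 3376.8046 = 21217.09 s
Step 4: T in hours = 21217.09 / 3600 = 5.894 hours

5.894


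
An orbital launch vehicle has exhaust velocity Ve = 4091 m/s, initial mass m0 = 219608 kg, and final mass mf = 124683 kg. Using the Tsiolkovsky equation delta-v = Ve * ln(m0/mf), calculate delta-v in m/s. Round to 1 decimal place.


Step 1: Mass ratio m0/mf = 219608 / 124683 = 1.761331
Step 2: ln(1.761331) = 0.56607
Step 3: delta-v = 4091 * 0.56607 = 2315.8 m/s

2315.8


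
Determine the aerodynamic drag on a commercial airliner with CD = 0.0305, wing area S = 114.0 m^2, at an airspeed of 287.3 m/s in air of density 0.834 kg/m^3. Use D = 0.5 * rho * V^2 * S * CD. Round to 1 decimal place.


Step 1: Dynamic pressure q = 0.5 * 0.834 * 287.3^2 = 34419.7179 Pa
Step 2: Drag D = q * S * CD = 34419.7179 * 114.0 * 0.0305
Step 3: D = 119677.4 N

119677.4


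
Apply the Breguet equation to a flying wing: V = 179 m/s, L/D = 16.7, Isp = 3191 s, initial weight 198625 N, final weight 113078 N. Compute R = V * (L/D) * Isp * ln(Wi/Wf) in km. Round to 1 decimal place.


Step 1: Coefficient = V * (L/D) * Isp = 179 * 16.7 * 3191 = 9538856.3 m
Step 2: Wi/Wf = 198625 / 113078 = 1.756531
Step 3: ln(1.756531) = 0.563341
Step 4: R = 9538856.3 * 0.563341 = 5373626.7 m = 5373.6 km

5373.6


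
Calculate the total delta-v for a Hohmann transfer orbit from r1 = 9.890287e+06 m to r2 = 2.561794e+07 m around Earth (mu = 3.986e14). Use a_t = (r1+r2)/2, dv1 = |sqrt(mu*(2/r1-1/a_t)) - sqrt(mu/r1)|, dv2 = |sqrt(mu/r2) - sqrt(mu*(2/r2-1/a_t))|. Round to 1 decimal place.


Step 1: Transfer semi-major axis a_t = (9.890287e+06 + 2.561794e+07) / 2 = 1.775411e+07 m
Step 2: v1 (circular at r1) = sqrt(mu/r1) = 6348.4 m/s
Step 3: v_t1 = sqrt(mu*(2/r1 - 1/a_t)) = 7625.82 m/s
Step 4: dv1 = |7625.82 - 6348.4| = 1277.43 m/s
Step 5: v2 (circular at r2) = 3944.54 m/s, v_t2 = 2944.09 m/s
Step 6: dv2 = |3944.54 - 2944.09| = 1000.45 m/s
Step 7: Total delta-v = 1277.43 + 1000.45 = 2277.9 m/s

2277.9


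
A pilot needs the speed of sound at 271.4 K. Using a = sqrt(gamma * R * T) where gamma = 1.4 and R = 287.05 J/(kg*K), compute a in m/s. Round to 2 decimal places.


Step 1: gamma * R * T = 1.4 * 287.05 * 271.4 = 109067.518
Step 2: a = sqrt(109067.518) = 330.25 m/s

330.25


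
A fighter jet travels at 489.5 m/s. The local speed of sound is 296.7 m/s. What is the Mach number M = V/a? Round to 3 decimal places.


Step 1: M = V / a = 489.5 / 296.7
Step 2: M = 1.650

1.650


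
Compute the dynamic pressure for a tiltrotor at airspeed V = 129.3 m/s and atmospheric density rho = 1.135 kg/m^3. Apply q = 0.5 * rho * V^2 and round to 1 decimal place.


Step 1: V^2 = 129.3^2 = 16718.49
Step 2: q = 0.5 * 1.135 * 16718.49
Step 3: q = 9487.7 Pa

9487.7


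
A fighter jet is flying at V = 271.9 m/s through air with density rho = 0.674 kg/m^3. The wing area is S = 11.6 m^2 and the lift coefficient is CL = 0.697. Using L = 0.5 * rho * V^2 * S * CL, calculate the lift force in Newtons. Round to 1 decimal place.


Step 1: Calculate dynamic pressure q = 0.5 * 0.674 * 271.9^2 = 0.5 * 0.674 * 73929.61 = 24914.2786 Pa
Step 2: Multiply by wing area and lift coefficient: L = 24914.2786 * 11.6 * 0.697
Step 3: L = 289005.6314 * 0.697 = 201436.9 N

201436.9


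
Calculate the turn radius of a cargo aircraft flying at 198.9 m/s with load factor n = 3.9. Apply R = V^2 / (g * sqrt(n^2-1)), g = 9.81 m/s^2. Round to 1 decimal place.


Step 1: V^2 = 198.9^2 = 39561.21
Step 2: n^2 - 1 = 3.9^2 - 1 = 14.21
Step 3: sqrt(14.21) = 3.769615
Step 4: R = 39561.21 / (9.81 * 3.769615) = 1069.8 m

1069.8


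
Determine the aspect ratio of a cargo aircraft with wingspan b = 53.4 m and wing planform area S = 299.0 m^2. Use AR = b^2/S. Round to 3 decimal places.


Step 1: b^2 = 53.4^2 = 2851.56
Step 2: AR = 2851.56 / 299.0 = 9.537

9.537


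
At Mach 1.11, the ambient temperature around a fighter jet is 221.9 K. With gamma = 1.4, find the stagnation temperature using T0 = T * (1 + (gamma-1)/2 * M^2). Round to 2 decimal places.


Step 1: (gamma-1)/2 = 0.2
Step 2: M^2 = 1.2321
Step 3: 1 + 0.2 * 1.2321 = 1.24642
Step 4: T0 = 221.9 * 1.24642 = 276.58 K

276.58


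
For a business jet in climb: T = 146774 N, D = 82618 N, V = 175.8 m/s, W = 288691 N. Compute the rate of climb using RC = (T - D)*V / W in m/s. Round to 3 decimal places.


Step 1: Excess thrust = T - D = 146774 - 82618 = 64156 N
Step 2: Excess power = 64156 * 175.8 = 11278624.8 W
Step 3: RC = 11278624.8 / 288691 = 39.068 m/s

39.068


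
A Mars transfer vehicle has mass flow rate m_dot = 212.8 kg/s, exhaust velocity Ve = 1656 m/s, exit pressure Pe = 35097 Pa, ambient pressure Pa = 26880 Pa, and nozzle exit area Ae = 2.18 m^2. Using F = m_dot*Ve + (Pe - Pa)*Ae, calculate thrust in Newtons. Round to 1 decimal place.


Step 1: Momentum thrust = m_dot * Ve = 212.8 * 1656 = 352396.8 N
Step 2: Pressure thrust = (Pe - Pa) * Ae = (35097 - 26880) * 2.18 = 17913.06 N
Step 3: Total thrust F = 352396.8 + 17913.06 = 370309.9 N

370309.9


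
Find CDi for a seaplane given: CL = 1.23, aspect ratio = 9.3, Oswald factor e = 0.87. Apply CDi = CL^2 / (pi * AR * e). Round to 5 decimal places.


Step 1: CL^2 = 1.23^2 = 1.5129
Step 2: pi * AR * e = 3.14159 * 9.3 * 0.87 = 25.418626
Step 3: CDi = 1.5129 / 25.418626 = 0.05952

0.05952


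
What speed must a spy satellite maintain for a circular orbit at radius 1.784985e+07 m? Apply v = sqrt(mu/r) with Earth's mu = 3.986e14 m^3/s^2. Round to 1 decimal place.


Step 1: mu / r = 3.986e14 / 1.784985e+07 = 22330719.866
Step 2: v = sqrt(22330719.866) = 4725.5 m/s

4725.5


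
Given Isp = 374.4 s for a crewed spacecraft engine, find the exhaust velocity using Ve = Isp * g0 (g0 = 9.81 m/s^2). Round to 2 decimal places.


Step 1: Ve = Isp * g0 = 374.4 * 9.81
Step 2: Ve = 3672.86 m/s

3672.86


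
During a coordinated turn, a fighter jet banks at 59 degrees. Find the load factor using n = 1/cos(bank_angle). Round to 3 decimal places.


Step 1: Convert 59 degrees to radians = 1.029744
Step 2: cos(59 deg) = 0.515038
Step 3: n = 1 / 0.515038 = 1.942

1.942


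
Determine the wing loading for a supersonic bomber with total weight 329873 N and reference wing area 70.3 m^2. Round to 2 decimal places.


Step 1: Wing loading = W / S = 329873 / 70.3
Step 2: Wing loading = 4692.36 N/m^2

4692.36


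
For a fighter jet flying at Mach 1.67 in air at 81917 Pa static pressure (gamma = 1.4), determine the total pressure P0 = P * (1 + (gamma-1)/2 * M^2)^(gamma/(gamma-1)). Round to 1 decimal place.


Step 1: (gamma-1)/2 * M^2 = 0.2 * 2.7889 = 0.55778
Step 2: 1 + 0.55778 = 1.55778
Step 3: Exponent gamma/(gamma-1) = 3.5
Step 4: P0 = 81917 * 1.55778^3.5 = 386496.4 Pa

386496.4


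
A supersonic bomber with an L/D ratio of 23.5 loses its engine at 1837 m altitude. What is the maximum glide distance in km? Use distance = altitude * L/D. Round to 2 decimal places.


Step 1: Glide distance = altitude * L/D = 1837 * 23.5 = 43169.5 m
Step 2: Convert to km: 43169.5 / 1000 = 43.17 km

43.17


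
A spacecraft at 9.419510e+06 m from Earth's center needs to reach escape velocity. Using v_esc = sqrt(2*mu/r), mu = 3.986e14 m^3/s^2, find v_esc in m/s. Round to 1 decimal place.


Step 1: 2*mu/r = 2 * 3.986e14 / 9.419510e+06 = 84632852.452
Step 2: v_esc = sqrt(84632852.452) = 9199.6 m/s

9199.6


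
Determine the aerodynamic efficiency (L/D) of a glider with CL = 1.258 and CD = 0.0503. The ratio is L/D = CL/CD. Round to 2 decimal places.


Step 1: L/D = CL / CD = 1.258 / 0.0503
Step 2: L/D = 25.01

25.01


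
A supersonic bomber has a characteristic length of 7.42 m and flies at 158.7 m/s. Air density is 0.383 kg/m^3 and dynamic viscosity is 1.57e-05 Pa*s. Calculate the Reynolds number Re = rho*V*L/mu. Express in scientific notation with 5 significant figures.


Step 1: Numerator = rho * V * L = 0.383 * 158.7 * 7.42 = 451.003182
Step 2: Re = 451.003182 / 1.57e-05
Step 3: Re = 2.8726e+07

2.8726e+07


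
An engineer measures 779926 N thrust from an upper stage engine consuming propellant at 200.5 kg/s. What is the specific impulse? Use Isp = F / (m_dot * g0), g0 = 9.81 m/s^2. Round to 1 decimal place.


Step 1: m_dot * g0 = 200.5 * 9.81 = 1966.91
Step 2: Isp = 779926 / 1966.91 = 396.5 s

396.5


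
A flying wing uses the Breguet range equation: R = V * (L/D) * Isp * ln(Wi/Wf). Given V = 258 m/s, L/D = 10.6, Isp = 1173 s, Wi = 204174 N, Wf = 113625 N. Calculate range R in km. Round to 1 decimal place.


Step 1: Coefficient = V * (L/D) * Isp = 258 * 10.6 * 1173 = 3207920.4 m
Step 2: Wi/Wf = 204174 / 113625 = 1.796911
Step 3: ln(1.796911) = 0.586069
Step 4: R = 3207920.4 * 0.586069 = 1880062.8 m = 1880.1 km

1880.1


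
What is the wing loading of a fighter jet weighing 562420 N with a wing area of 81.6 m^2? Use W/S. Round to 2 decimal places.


Step 1: Wing loading = W / S = 562420 / 81.6
Step 2: Wing loading = 6892.40 N/m^2

6892.40


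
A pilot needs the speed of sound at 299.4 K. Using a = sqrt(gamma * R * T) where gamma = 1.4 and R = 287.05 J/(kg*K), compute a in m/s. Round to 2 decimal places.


Step 1: gamma * R * T = 1.4 * 287.05 * 299.4 = 120319.878
Step 2: a = sqrt(120319.878) = 346.87 m/s

346.87


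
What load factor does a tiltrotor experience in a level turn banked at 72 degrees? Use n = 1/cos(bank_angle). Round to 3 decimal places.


Step 1: Convert 72 degrees to radians = 1.256637
Step 2: cos(72 deg) = 0.309017
Step 3: n = 1 / 0.309017 = 3.236

3.236


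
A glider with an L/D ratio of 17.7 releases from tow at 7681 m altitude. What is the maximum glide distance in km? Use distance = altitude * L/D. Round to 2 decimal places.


Step 1: Glide distance = altitude * L/D = 7681 * 17.7 = 135953.7 m
Step 2: Convert to km: 135953.7 / 1000 = 135.95 km

135.95


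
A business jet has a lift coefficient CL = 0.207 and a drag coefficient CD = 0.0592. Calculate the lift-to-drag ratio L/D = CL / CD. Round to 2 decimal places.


Step 1: L/D = CL / CD = 0.207 / 0.0592
Step 2: L/D = 3.50

3.50


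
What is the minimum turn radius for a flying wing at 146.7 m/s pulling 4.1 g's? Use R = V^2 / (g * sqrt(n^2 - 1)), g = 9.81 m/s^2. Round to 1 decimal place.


Step 1: V^2 = 146.7^2 = 21520.89
Step 2: n^2 - 1 = 4.1^2 - 1 = 15.81
Step 3: sqrt(15.81) = 3.976179
Step 4: R = 21520.89 / (9.81 * 3.976179) = 551.7 m

551.7


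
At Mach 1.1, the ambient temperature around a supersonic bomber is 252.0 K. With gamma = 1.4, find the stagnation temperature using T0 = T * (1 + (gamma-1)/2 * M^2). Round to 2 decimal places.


Step 1: (gamma-1)/2 = 0.2
Step 2: M^2 = 1.21
Step 3: 1 + 0.2 * 1.21 = 1.242
Step 4: T0 = 252.0 * 1.242 = 312.98 K

312.98


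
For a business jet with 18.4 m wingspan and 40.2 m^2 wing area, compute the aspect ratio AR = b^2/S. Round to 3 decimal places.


Step 1: b^2 = 18.4^2 = 338.56
Step 2: AR = 338.56 / 40.2 = 8.422

8.422


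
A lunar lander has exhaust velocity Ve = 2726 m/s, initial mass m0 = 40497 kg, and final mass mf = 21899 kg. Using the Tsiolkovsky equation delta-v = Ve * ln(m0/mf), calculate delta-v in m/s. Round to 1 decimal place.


Step 1: Mass ratio m0/mf = 40497 / 21899 = 1.849263
Step 2: ln(1.849263) = 0.614787
Step 3: delta-v = 2726 * 0.614787 = 1675.9 m/s

1675.9


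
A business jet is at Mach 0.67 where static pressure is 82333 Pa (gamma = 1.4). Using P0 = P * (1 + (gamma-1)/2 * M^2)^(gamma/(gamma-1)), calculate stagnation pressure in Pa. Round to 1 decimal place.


Step 1: (gamma-1)/2 * M^2 = 0.2 * 0.4489 = 0.08978
Step 2: 1 + 0.08978 = 1.08978
Step 3: Exponent gamma/(gamma-1) = 3.5
Step 4: P0 = 82333 * 1.08978^3.5 = 111239.7 Pa

111239.7


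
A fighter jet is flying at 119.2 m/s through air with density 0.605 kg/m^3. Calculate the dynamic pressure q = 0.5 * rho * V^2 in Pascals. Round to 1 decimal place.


Step 1: V^2 = 119.2^2 = 14208.64
Step 2: q = 0.5 * 0.605 * 14208.64
Step 3: q = 4298.1 Pa

4298.1


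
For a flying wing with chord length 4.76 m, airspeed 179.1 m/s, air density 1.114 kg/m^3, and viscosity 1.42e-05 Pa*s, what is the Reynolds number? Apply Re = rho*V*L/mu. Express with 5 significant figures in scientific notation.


Step 1: Numerator = rho * V * L = 1.114 * 179.1 * 4.76 = 949.702824
Step 2: Re = 949.702824 / 1.42e-05
Step 3: Re = 6.6880e+07

6.6880e+07


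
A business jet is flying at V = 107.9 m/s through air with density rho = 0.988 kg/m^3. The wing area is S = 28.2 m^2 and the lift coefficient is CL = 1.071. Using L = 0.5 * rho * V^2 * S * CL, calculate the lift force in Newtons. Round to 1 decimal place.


Step 1: Calculate dynamic pressure q = 0.5 * 0.988 * 107.9^2 = 0.5 * 0.988 * 11642.41 = 5751.3505 Pa
Step 2: Multiply by wing area and lift coefficient: L = 5751.3505 * 28.2 * 1.071
Step 3: L = 162188.0852 * 1.071 = 173703.4 N

173703.4


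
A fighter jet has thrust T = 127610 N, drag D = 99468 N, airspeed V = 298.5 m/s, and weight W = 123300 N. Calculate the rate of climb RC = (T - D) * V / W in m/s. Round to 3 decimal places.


Step 1: Excess thrust = T - D = 127610 - 99468 = 28142 N
Step 2: Excess power = 28142 * 298.5 = 8400387.0 W
Step 3: RC = 8400387.0 / 123300 = 68.130 m/s

68.130


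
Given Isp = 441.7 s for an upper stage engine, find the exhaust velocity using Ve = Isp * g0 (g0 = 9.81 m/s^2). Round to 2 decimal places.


Step 1: Ve = Isp * g0 = 441.7 * 9.81
Step 2: Ve = 4333.08 m/s

4333.08


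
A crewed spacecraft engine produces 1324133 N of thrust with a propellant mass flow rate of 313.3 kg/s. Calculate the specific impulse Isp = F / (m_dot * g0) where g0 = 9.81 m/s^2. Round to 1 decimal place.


Step 1: m_dot * g0 = 313.3 * 9.81 = 3073.47
Step 2: Isp = 1324133 / 3073.47 = 430.8 s

430.8


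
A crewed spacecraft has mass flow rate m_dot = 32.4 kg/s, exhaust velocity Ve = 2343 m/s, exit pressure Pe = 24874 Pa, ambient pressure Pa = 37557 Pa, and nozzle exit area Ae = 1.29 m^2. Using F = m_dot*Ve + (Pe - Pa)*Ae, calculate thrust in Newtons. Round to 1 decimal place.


Step 1: Momentum thrust = m_dot * Ve = 32.4 * 2343 = 75913.2 N
Step 2: Pressure thrust = (Pe - Pa) * Ae = (24874 - 37557) * 1.29 = -16361.07 N
Step 3: Total thrust F = 75913.2 + -16361.07 = 59552.1 N

59552.1


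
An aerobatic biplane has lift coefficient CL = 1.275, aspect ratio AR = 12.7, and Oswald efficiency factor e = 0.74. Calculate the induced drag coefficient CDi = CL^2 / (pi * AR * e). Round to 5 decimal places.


Step 1: CL^2 = 1.275^2 = 1.625625
Step 2: pi * AR * e = 3.14159 * 12.7 * 0.74 = 29.524688
Step 3: CDi = 1.625625 / 29.524688 = 0.05506

0.05506


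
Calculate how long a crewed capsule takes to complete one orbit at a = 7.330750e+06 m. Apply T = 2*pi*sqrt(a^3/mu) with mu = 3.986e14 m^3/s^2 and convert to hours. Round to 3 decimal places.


Step 1: a^3 / mu = 3.939537e+20 / 3.986e14 = 9.883436e+05
Step 2: sqrt(9.883436e+05) = 994.1547 s
Step 3: T = 2*pi * 994.1547 = 6246.46 s
Step 4: T in hours = 6246.46 / 3600 = 1.735 hours

1.735


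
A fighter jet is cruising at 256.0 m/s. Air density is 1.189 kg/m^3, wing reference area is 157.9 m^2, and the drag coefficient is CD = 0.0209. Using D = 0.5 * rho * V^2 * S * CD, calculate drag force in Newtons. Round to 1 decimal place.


Step 1: Dynamic pressure q = 0.5 * 1.189 * 256.0^2 = 38961.152 Pa
Step 2: Drag D = q * S * CD = 38961.152 * 157.9 * 0.0209
Step 3: D = 128576.1 N

128576.1


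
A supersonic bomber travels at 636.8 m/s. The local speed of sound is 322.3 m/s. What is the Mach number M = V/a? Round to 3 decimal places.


Step 1: M = V / a = 636.8 / 322.3
Step 2: M = 1.976

1.976


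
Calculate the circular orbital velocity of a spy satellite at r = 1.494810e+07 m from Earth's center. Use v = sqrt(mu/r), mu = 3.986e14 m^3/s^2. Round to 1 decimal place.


Step 1: mu / r = 3.986e14 / 1.494810e+07 = 26665596.2965
Step 2: v = sqrt(26665596.2965) = 5163.9 m/s

5163.9


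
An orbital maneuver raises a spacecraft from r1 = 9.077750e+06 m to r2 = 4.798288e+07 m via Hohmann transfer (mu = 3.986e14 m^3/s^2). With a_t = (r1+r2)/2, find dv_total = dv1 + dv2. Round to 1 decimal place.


Step 1: Transfer semi-major axis a_t = (9.077750e+06 + 4.798288e+07) / 2 = 2.853032e+07 m
Step 2: v1 (circular at r1) = sqrt(mu/r1) = 6626.43 m/s
Step 3: v_t1 = sqrt(mu*(2/r1 - 1/a_t)) = 8593.49 m/s
Step 4: dv1 = |8593.49 - 6626.43| = 1967.06 m/s
Step 5: v2 (circular at r2) = 2882.21 m/s, v_t2 = 1625.78 m/s
Step 6: dv2 = |2882.21 - 1625.78| = 1256.43 m/s
Step 7: Total delta-v = 1967.06 + 1256.43 = 3223.5 m/s

3223.5


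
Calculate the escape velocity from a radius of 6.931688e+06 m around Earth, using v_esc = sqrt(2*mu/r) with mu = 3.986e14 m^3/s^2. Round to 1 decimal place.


Step 1: 2*mu/r = 2 * 3.986e14 / 6.931688e+06 = 115008061.5284
Step 2: v_esc = sqrt(115008061.5284) = 10724.2 m/s

10724.2


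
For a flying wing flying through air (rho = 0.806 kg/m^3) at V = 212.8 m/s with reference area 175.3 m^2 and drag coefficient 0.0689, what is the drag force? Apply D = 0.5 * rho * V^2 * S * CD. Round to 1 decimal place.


Step 1: Dynamic pressure q = 0.5 * 0.806 * 212.8^2 = 18249.3875 Pa
Step 2: Drag D = q * S * CD = 18249.3875 * 175.3 * 0.0689
Step 3: D = 220419.2 N

220419.2


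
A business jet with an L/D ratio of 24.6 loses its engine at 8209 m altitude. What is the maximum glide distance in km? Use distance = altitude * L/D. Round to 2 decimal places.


Step 1: Glide distance = altitude * L/D = 8209 * 24.6 = 201941.4 m
Step 2: Convert to km: 201941.4 / 1000 = 201.94 km

201.94


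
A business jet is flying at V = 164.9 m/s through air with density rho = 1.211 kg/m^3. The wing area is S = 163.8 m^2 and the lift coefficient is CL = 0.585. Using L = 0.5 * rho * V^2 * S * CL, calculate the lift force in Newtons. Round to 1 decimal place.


Step 1: Calculate dynamic pressure q = 0.5 * 1.211 * 164.9^2 = 0.5 * 1.211 * 27192.01 = 16464.7621 Pa
Step 2: Multiply by wing area and lift coefficient: L = 16464.7621 * 163.8 * 0.585
Step 3: L = 2696928.0246 * 0.585 = 1577702.9 N

1577702.9


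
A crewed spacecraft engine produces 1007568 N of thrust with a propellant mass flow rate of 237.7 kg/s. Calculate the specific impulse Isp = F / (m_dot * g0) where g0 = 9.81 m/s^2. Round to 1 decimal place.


Step 1: m_dot * g0 = 237.7 * 9.81 = 2331.84
Step 2: Isp = 1007568 / 2331.84 = 432.1 s

432.1


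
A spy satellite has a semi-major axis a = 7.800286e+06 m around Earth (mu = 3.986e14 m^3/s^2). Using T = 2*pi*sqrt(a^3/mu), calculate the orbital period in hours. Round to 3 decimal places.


Step 1: a^3 / mu = 4.746042e+20 / 3.986e14 = 1.190678e+06
Step 2: sqrt(1.190678e+06) = 1091.1819 s
Step 3: T = 2*pi * 1091.1819 = 6856.1 s
Step 4: T in hours = 6856.1 / 3600 = 1.904 hours

1.904


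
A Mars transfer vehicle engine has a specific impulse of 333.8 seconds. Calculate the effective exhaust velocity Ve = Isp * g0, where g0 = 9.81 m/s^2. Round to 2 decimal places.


Step 1: Ve = Isp * g0 = 333.8 * 9.81
Step 2: Ve = 3274.58 m/s

3274.58


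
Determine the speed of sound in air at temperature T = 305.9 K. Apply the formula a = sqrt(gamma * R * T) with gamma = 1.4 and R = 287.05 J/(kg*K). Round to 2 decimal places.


Step 1: gamma * R * T = 1.4 * 287.05 * 305.9 = 122932.033
Step 2: a = sqrt(122932.033) = 350.62 m/s

350.62


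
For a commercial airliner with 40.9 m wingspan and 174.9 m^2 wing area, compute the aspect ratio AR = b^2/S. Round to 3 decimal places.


Step 1: b^2 = 40.9^2 = 1672.81
Step 2: AR = 1672.81 / 174.9 = 9.564

9.564


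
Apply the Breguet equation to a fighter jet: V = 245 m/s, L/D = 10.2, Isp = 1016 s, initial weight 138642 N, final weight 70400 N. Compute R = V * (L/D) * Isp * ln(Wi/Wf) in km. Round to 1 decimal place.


Step 1: Coefficient = V * (L/D) * Isp = 245 * 10.2 * 1016 = 2538984.0 m
Step 2: Wi/Wf = 138642 / 70400 = 1.969347
Step 3: ln(1.969347) = 0.677702
Step 4: R = 2538984.0 * 0.677702 = 1720674.0 m = 1720.7 km

1720.7


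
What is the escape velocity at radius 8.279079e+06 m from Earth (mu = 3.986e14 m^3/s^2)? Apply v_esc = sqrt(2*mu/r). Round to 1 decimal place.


Step 1: 2*mu/r = 2 * 3.986e14 / 8.279079e+06 = 96290903.8554
Step 2: v_esc = sqrt(96290903.8554) = 9812.8 m/s

9812.8


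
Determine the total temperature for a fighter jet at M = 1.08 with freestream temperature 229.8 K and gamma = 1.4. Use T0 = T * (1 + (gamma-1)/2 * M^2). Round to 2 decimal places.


Step 1: (gamma-1)/2 = 0.2
Step 2: M^2 = 1.1664
Step 3: 1 + 0.2 * 1.1664 = 1.23328
Step 4: T0 = 229.8 * 1.23328 = 283.41 K

283.41


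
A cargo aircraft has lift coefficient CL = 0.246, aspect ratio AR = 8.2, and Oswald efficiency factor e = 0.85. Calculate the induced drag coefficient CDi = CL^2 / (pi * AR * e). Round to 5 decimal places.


Step 1: CL^2 = 0.246^2 = 0.060516
Step 2: pi * AR * e = 3.14159 * 8.2 * 0.85 = 21.896901
Step 3: CDi = 0.060516 / 21.896901 = 0.00276

0.00276


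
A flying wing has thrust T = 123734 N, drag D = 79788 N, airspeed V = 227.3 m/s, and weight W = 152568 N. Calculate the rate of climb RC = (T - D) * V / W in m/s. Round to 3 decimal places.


Step 1: Excess thrust = T - D = 123734 - 79788 = 43946 N
Step 2: Excess power = 43946 * 227.3 = 9988925.8 W
Step 3: RC = 9988925.8 / 152568 = 65.472 m/s

65.472


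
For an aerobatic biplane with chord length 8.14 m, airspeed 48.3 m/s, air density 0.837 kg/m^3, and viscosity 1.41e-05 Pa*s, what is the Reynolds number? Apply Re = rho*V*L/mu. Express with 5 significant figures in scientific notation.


Step 1: Numerator = rho * V * L = 0.837 * 48.3 * 8.14 = 329.076594
Step 2: Re = 329.076594 / 1.41e-05
Step 3: Re = 2.3339e+07

2.3339e+07


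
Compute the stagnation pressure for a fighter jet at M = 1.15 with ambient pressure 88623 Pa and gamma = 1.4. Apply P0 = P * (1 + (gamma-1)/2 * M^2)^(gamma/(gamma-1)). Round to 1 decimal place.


Step 1: (gamma-1)/2 * M^2 = 0.2 * 1.3225 = 0.2645
Step 2: 1 + 0.2645 = 1.2645
Step 3: Exponent gamma/(gamma-1) = 3.5
Step 4: P0 = 88623 * 1.2645^3.5 = 201494.1 Pa

201494.1


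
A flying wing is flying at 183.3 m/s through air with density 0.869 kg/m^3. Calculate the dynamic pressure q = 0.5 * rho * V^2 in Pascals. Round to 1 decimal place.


Step 1: V^2 = 183.3^2 = 33598.89
Step 2: q = 0.5 * 0.869 * 33598.89
Step 3: q = 14598.7 Pa

14598.7


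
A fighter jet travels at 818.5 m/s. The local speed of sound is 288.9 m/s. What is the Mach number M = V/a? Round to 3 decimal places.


Step 1: M = V / a = 818.5 / 288.9
Step 2: M = 2.833

2.833


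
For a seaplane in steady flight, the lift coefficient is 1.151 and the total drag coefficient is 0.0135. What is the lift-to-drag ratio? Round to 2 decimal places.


Step 1: L/D = CL / CD = 1.151 / 0.0135
Step 2: L/D = 85.26

85.26


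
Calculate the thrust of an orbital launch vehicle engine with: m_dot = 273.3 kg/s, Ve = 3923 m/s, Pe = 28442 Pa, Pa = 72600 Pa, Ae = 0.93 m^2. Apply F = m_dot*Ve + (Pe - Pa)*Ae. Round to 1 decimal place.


Step 1: Momentum thrust = m_dot * Ve = 273.3 * 3923 = 1072155.9 N
Step 2: Pressure thrust = (Pe - Pa) * Ae = (28442 - 72600) * 0.93 = -41066.94 N
Step 3: Total thrust F = 1072155.9 + -41066.94 = 1031089.0 N

1031089.0


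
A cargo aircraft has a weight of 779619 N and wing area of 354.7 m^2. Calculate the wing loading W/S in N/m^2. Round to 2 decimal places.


Step 1: Wing loading = W / S = 779619 / 354.7
Step 2: Wing loading = 2197.97 N/m^2

2197.97


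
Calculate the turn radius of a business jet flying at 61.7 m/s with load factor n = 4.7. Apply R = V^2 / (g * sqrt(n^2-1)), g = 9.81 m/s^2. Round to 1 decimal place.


Step 1: V^2 = 61.7^2 = 3806.89
Step 2: n^2 - 1 = 4.7^2 - 1 = 21.09
Step 3: sqrt(21.09) = 4.592385
Step 4: R = 3806.89 / (9.81 * 4.592385) = 84.5 m

84.5


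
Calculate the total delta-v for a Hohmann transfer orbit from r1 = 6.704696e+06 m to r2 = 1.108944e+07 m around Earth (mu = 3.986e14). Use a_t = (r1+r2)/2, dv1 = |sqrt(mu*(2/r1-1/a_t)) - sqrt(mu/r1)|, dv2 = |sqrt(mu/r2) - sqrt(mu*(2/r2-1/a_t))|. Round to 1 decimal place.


Step 1: Transfer semi-major axis a_t = (6.704696e+06 + 1.108944e+07) / 2 = 8.897068e+06 m
Step 2: v1 (circular at r1) = sqrt(mu/r1) = 7710.44 m/s
Step 3: v_t1 = sqrt(mu*(2/r1 - 1/a_t)) = 8608.16 m/s
Step 4: dv1 = |8608.16 - 7710.44| = 897.72 m/s
Step 5: v2 (circular at r2) = 5995.34 m/s, v_t2 = 5204.51 m/s
Step 6: dv2 = |5995.34 - 5204.51| = 790.83 m/s
Step 7: Total delta-v = 897.72 + 790.83 = 1688.6 m/s

1688.6


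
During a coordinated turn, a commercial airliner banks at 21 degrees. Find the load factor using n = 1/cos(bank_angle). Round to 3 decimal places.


Step 1: Convert 21 degrees to radians = 0.366519
Step 2: cos(21 deg) = 0.93358
Step 3: n = 1 / 0.93358 = 1.071

1.071


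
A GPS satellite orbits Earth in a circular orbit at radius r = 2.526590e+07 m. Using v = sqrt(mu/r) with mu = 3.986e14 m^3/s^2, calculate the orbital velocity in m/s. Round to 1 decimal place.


Step 1: mu / r = 3.986e14 / 2.526590e+07 = 15776204.2912
Step 2: v = sqrt(15776204.2912) = 3971.9 m/s

3971.9


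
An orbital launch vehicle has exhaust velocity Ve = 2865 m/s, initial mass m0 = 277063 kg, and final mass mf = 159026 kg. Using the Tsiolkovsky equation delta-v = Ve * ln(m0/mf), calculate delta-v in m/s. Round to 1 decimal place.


Step 1: Mass ratio m0/mf = 277063 / 159026 = 1.74225
Step 2: ln(1.74225) = 0.555177
Step 3: delta-v = 2865 * 0.555177 = 1590.6 m/s

1590.6


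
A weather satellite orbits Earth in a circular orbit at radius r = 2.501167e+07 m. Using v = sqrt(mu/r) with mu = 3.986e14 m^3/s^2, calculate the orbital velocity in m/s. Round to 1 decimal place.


Step 1: mu / r = 3.986e14 / 2.501167e+07 = 15936560.8134
Step 2: v = sqrt(15936560.8134) = 3992.1 m/s

3992.1


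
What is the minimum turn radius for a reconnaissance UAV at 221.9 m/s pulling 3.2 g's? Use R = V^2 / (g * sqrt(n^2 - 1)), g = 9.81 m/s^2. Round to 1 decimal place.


Step 1: V^2 = 221.9^2 = 49239.61
Step 2: n^2 - 1 = 3.2^2 - 1 = 9.24
Step 3: sqrt(9.24) = 3.039737
Step 4: R = 49239.61 / (9.81 * 3.039737) = 1651.2 m

1651.2
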